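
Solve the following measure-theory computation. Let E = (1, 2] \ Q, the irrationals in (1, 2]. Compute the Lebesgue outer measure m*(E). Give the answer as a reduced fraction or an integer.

The interval I = (1, 2] has m(I) = 2 - 1 = 1 (endpoints are measure-zero, so open/closed/half-open agree). Write I = (I cap Q) u (I \ Q). The rationals in I are countable, so m*(I cap Q) = 0 (cover each rational by intervals whose total length is arbitrarily small). By countable subadditivity m*(I) <= m*(I cap Q) + m*(I \ Q), hence m*(I \ Q) >= m(I) = 1. The reverse inequality m*(I \ Q) <= m*(I) = 1 is trivial since (I \ Q) is a subset of I. Therefore m*(I \ Q) = 1.

1


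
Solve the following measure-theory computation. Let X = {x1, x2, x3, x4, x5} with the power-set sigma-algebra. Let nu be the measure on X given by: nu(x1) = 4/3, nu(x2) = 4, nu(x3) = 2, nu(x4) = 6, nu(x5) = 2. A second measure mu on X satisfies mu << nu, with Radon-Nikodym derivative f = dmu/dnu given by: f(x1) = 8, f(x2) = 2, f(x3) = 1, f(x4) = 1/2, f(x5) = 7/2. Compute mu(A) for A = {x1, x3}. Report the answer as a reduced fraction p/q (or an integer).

By the defining property of the Radon-Nikodym derivative, for every measurable set A,
  mu(A) = integral_A f dnu.
Since nu is a discrete measure concentrated on the atoms of X, the integral over A reduces to the sum
  mu(A) = sum_{x in A} f(x) * nu({x}).
Computing each term:
  x1: f(x1) * nu(x1) = 8 * 4/3 = 32/3.
  x3: f(x3) * nu(x3) = 1 * 2 = 2.
Summing: mu(A) = 32/3 + 2 = 38/3.

38/3


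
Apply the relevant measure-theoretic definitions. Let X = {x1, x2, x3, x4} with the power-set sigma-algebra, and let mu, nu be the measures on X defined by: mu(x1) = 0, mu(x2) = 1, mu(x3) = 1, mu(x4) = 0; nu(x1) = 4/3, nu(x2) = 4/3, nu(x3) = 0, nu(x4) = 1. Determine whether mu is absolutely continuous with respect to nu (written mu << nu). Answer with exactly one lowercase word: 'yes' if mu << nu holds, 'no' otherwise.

mu << nu means: every nu-null measurable set is also mu-null; equivalently, for every atom x, if nu({x}) = 0 then mu({x}) = 0.
Checking each atom:
  x1: nu = 4/3 > 0 -> no constraint.
  x2: nu = 4/3 > 0 -> no constraint.
  x3: nu = 0, mu = 1 > 0 -> violates mu << nu.
  x4: nu = 1 > 0 -> no constraint.
The atom(s) x3 violate the condition (nu = 0 but mu > 0). Therefore mu is NOT absolutely continuous w.r.t. nu.

no


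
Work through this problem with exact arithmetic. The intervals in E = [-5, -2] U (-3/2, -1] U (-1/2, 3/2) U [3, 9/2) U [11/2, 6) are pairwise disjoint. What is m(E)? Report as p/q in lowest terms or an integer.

For pairwise disjoint intervals, m(union_i I_i) = sum_i m(I_i),
and m is invariant under swapping open/closed endpoints (single points have measure 0).
So m(E) = sum_i (b_i - a_i).
  I_1 has length -2 - (-5) = 3.
  I_2 has length -1 - (-3/2) = 1/2.
  I_3 has length 3/2 - (-1/2) = 2.
  I_4 has length 9/2 - 3 = 3/2.
  I_5 has length 6 - 11/2 = 1/2.
Summing:
  m(E) = 3 + 1/2 + 2 + 3/2 + 1/2 = 15/2.

15/2


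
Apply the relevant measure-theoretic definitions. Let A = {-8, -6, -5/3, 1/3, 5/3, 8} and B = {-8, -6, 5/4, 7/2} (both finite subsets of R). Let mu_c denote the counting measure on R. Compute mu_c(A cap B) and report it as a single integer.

Counting measure on a finite set equals cardinality. mu_c(A cap B) = |A cap B| (elements appearing in both).
Enumerating the elements of A that also lie in B gives 2 element(s).
So mu_c(A cap B) = 2.

2


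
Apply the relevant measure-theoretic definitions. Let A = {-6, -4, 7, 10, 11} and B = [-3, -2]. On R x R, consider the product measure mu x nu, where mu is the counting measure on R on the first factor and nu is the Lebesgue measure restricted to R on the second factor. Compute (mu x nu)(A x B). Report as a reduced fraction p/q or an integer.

For a measurable rectangle A x B, the product measure satisfies
  (mu x nu)(A x B) = mu(A) * nu(B).
  mu(A) = 5.
  nu(B) = 1.
  (mu x nu)(A x B) = 5 * 1 = 5.

5


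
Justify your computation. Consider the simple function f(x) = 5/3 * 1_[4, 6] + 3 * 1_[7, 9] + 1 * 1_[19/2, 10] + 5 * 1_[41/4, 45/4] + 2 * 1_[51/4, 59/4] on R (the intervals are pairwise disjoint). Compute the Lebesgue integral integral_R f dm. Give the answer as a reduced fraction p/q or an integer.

For a simple function f = sum_i c_i * 1_{A_i} with disjoint A_i,
  integral f dm = sum_i c_i * m(A_i).
Lengths of the A_i:
  m(A_1) = 6 - 4 = 2.
  m(A_2) = 9 - 7 = 2.
  m(A_3) = 10 - 19/2 = 1/2.
  m(A_4) = 45/4 - 41/4 = 1.
  m(A_5) = 59/4 - 51/4 = 2.
Contributions c_i * m(A_i):
  (5/3) * (2) = 10/3.
  (3) * (2) = 6.
  (1) * (1/2) = 1/2.
  (5) * (1) = 5.
  (2) * (2) = 4.
Total: 10/3 + 6 + 1/2 + 5 + 4 = 113/6.

113/6


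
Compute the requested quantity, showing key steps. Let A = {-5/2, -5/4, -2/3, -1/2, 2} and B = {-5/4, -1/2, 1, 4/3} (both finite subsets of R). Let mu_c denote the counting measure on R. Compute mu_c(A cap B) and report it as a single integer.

Counting measure on a finite set equals cardinality. mu_c(A cap B) = |A cap B| (elements appearing in both).
Enumerating the elements of A that also lie in B gives 2 element(s).
So mu_c(A cap B) = 2.

2


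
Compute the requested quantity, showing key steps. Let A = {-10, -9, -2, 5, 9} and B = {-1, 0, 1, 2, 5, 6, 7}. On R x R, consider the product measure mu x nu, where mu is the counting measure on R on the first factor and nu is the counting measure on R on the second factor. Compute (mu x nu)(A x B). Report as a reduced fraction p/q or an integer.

For a measurable rectangle A x B, the product measure satisfies
  (mu x nu)(A x B) = mu(A) * nu(B).
  mu(A) = 5.
  nu(B) = 7.
  (mu x nu)(A x B) = 5 * 7 = 35.

35


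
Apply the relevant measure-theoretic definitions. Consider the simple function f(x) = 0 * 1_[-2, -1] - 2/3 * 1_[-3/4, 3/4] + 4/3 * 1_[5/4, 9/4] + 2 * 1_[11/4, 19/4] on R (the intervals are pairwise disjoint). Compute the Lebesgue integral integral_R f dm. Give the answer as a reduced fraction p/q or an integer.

For a simple function f = sum_i c_i * 1_{A_i} with disjoint A_i,
  integral f dm = sum_i c_i * m(A_i).
Lengths of the A_i:
  m(A_1) = -1 - (-2) = 1.
  m(A_2) = 3/4 - (-3/4) = 3/2.
  m(A_3) = 9/4 - 5/4 = 1.
  m(A_4) = 19/4 - 11/4 = 2.
Contributions c_i * m(A_i):
  (0) * (1) = 0.
  (-2/3) * (3/2) = -1.
  (4/3) * (1) = 4/3.
  (2) * (2) = 4.
Total: 0 - 1 + 4/3 + 4 = 13/3.

13/3


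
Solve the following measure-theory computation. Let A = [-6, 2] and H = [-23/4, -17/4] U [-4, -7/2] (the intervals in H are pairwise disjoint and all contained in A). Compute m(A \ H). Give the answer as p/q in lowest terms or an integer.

The ambient interval has length m(A) = 2 - (-6) = 8.
Since the holes are disjoint and sit inside A, by finite additivity
  m(H) = sum_i (b_i - a_i), and m(A \ H) = m(A) - m(H).
Computing the hole measures:
  m(H_1) = -17/4 - (-23/4) = 3/2.
  m(H_2) = -7/2 - (-4) = 1/2.
Summed: m(H) = 3/2 + 1/2 = 2.
So m(A \ H) = 8 - 2 = 6.

6


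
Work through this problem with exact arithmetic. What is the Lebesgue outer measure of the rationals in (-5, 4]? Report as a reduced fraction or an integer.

Q cap (-5, 4] is countable; list its elements as q_1, q_2, ... . Fix eps > 0 and cover the k-th point by an interval of length eps * 2^(-k). The cover has total length eps * sum_{k>=1} 2^(-k) = eps, so by definition of outer measure m*(Q cap (-5, 4]) <= eps. Since eps was arbitrary and m* >= 0, the outer measure is 0.

0


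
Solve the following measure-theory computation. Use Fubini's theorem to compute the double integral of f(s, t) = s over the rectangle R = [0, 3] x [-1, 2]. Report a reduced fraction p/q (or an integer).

f(s, t) is a tensor product of a function of s and a function of t, and both factors are bounded continuous (hence Lebesgue integrable) on the rectangle, so Fubini's theorem applies:
  integral_R f d(m x m) = (integral_a1^b1 s ds) * (integral_a2^b2 1 dt).
Inner integral in s: integral_{0}^{3} s ds = (3^2 - 0^2)/2
  = 9/2.
Inner integral in t: integral_{-1}^{2} 1 dt = (2^1 - (-1)^1)/1
  = 3.
Product: (9/2) * (3) = 27/2.

27/2


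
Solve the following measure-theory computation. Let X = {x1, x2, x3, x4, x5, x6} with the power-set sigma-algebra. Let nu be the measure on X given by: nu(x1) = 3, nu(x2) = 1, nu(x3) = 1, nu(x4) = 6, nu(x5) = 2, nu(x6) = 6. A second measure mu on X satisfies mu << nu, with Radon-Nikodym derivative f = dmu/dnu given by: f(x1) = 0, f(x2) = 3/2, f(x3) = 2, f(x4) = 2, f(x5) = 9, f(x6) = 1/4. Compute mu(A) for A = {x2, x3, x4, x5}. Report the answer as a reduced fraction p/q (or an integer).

By the defining property of the Radon-Nikodym derivative, for every measurable set A,
  mu(A) = integral_A f dnu.
Since nu is a discrete measure concentrated on the atoms of X, the integral over A reduces to the sum
  mu(A) = sum_{x in A} f(x) * nu({x}).
Computing each term:
  x2: f(x2) * nu(x2) = 3/2 * 1 = 3/2.
  x3: f(x3) * nu(x3) = 2 * 1 = 2.
  x4: f(x4) * nu(x4) = 2 * 6 = 12.
  x5: f(x5) * nu(x5) = 9 * 2 = 18.
Summing: mu(A) = 3/2 + 2 + 12 + 18 = 67/2.

67/2


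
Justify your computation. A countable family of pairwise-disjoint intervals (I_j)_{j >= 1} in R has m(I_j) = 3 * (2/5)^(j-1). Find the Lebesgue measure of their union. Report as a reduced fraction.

By countable additivity of the Lebesgue measure on pairwise disjoint measurable sets,
  m(union_{j >= 1} I_j) = sum_{j >= 1} m(I_j) = sum_{j >= 1} a * r^(j-1),
  with a = 3 and r = 2/5.
Since 0 < r = 2/5 < 1, the geometric series converges:
  sum_{j >= 1} a * r^(j-1) = a / (1 - r).
  = 3 / (1 - 2/5)
  = 3 / (3/5)
  = 5.

5


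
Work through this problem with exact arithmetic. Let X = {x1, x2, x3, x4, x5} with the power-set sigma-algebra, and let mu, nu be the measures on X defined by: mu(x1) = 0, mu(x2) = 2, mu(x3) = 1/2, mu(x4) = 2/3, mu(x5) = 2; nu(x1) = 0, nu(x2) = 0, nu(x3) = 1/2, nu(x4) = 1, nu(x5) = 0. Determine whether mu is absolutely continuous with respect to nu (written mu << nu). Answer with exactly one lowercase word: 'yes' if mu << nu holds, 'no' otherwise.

mu << nu means: every nu-null measurable set is also mu-null; equivalently, for every atom x, if nu({x}) = 0 then mu({x}) = 0.
Checking each atom:
  x1: nu = 0, mu = 0 -> consistent with mu << nu.
  x2: nu = 0, mu = 2 > 0 -> violates mu << nu.
  x3: nu = 1/2 > 0 -> no constraint.
  x4: nu = 1 > 0 -> no constraint.
  x5: nu = 0, mu = 2 > 0 -> violates mu << nu.
The atom(s) x2, x5 violate the condition (nu = 0 but mu > 0). Therefore mu is NOT absolutely continuous w.r.t. nu.

no


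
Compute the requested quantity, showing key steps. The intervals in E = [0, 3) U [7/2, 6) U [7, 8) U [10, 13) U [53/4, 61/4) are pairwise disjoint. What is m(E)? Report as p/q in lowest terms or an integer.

For pairwise disjoint intervals, m(union_i I_i) = sum_i m(I_i),
and m is invariant under swapping open/closed endpoints (single points have measure 0).
So m(E) = sum_i (b_i - a_i).
  I_1 has length 3 - 0 = 3.
  I_2 has length 6 - 7/2 = 5/2.
  I_3 has length 8 - 7 = 1.
  I_4 has length 13 - 10 = 3.
  I_5 has length 61/4 - 53/4 = 2.
Summing:
  m(E) = 3 + 5/2 + 1 + 3 + 2 = 23/2.

23/2


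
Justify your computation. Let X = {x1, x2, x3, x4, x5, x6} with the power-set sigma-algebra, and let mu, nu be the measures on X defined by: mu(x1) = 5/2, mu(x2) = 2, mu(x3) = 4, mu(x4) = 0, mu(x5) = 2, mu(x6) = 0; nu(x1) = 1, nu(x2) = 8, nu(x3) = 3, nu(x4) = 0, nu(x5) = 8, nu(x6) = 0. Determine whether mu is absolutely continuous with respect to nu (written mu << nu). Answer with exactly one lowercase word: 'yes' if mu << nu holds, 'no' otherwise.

mu << nu means: every nu-null measurable set is also mu-null; equivalently, for every atom x, if nu({x}) = 0 then mu({x}) = 0.
Checking each atom:
  x1: nu = 1 > 0 -> no constraint.
  x2: nu = 8 > 0 -> no constraint.
  x3: nu = 3 > 0 -> no constraint.
  x4: nu = 0, mu = 0 -> consistent with mu << nu.
  x5: nu = 8 > 0 -> no constraint.
  x6: nu = 0, mu = 0 -> consistent with mu << nu.
No atom violates the condition. Therefore mu << nu.

yes


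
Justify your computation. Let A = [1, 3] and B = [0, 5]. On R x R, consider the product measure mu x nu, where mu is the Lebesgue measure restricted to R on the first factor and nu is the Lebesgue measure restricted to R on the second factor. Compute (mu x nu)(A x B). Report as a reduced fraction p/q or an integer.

For a measurable rectangle A x B, the product measure satisfies
  (mu x nu)(A x B) = mu(A) * nu(B).
  mu(A) = 2.
  nu(B) = 5.
  (mu x nu)(A x B) = 2 * 5 = 10.

10


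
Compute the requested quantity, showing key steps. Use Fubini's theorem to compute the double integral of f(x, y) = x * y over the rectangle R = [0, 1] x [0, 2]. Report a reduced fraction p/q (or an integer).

f(x, y) is a tensor product of a function of x and a function of y, and both factors are bounded continuous (hence Lebesgue integrable) on the rectangle, so Fubini's theorem applies:
  integral_R f d(m x m) = (integral_a1^b1 x dx) * (integral_a2^b2 y dy).
Inner integral in x: integral_{0}^{1} x dx = (1^2 - 0^2)/2
  = 1/2.
Inner integral in y: integral_{0}^{2} y dy = (2^2 - 0^2)/2
  = 2.
Product: (1/2) * (2) = 1.

1


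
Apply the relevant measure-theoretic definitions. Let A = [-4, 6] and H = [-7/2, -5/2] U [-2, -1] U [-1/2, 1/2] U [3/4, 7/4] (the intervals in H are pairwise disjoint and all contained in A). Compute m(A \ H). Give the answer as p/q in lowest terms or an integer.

The ambient interval has length m(A) = 6 - (-4) = 10.
Since the holes are disjoint and sit inside A, by finite additivity
  m(H) = sum_i (b_i - a_i), and m(A \ H) = m(A) - m(H).
Computing the hole measures:
  m(H_1) = -5/2 - (-7/2) = 1.
  m(H_2) = -1 - (-2) = 1.
  m(H_3) = 1/2 - (-1/2) = 1.
  m(H_4) = 7/4 - 3/4 = 1.
Summed: m(H) = 1 + 1 + 1 + 1 = 4.
So m(A \ H) = 10 - 4 = 6.

6


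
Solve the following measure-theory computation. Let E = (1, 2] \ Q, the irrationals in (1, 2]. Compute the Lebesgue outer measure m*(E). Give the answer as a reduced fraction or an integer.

The interval I = (1, 2] has m(I) = 2 - 1 = 1 (endpoints are measure-zero, so open/closed/half-open agree). Write I = (I cap Q) u (I \ Q). The rationals in I are countable, so m*(I cap Q) = 0 (cover each rational by intervals whose total length is arbitrarily small). By countable subadditivity m*(I) <= m*(I cap Q) + m*(I \ Q), hence m*(I \ Q) >= m(I) = 1. The reverse inequality m*(I \ Q) <= m*(I) = 1 is trivial since (I \ Q) is a subset of I. Therefore m*(I \ Q) = 1.

1


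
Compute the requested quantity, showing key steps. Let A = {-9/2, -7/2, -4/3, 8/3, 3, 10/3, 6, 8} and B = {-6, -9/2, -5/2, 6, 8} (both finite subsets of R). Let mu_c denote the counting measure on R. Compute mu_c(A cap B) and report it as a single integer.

Counting measure on a finite set equals cardinality. mu_c(A cap B) = |A cap B| (elements appearing in both).
Enumerating the elements of A that also lie in B gives 3 element(s).
So mu_c(A cap B) = 3.

3


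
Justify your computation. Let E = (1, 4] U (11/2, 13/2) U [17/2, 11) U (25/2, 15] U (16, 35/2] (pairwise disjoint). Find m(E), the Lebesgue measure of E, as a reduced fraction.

For pairwise disjoint intervals, m(union_i I_i) = sum_i m(I_i),
and m is invariant under swapping open/closed endpoints (single points have measure 0).
So m(E) = sum_i (b_i - a_i).
  I_1 has length 4 - 1 = 3.
  I_2 has length 13/2 - 11/2 = 1.
  I_3 has length 11 - 17/2 = 5/2.
  I_4 has length 15 - 25/2 = 5/2.
  I_5 has length 35/2 - 16 = 3/2.
Summing:
  m(E) = 3 + 1 + 5/2 + 5/2 + 3/2 = 21/2.

21/2


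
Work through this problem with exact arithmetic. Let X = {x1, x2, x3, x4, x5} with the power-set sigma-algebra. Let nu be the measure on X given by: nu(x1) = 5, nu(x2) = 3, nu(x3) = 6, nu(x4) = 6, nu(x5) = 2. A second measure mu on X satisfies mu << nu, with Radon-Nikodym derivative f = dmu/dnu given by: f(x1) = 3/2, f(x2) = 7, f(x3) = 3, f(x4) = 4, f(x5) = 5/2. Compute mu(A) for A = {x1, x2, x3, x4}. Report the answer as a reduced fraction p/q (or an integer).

By the defining property of the Radon-Nikodym derivative, for every measurable set A,
  mu(A) = integral_A f dnu.
Since nu is a discrete measure concentrated on the atoms of X, the integral over A reduces to the sum
  mu(A) = sum_{x in A} f(x) * nu({x}).
Computing each term:
  x1: f(x1) * nu(x1) = 3/2 * 5 = 15/2.
  x2: f(x2) * nu(x2) = 7 * 3 = 21.
  x3: f(x3) * nu(x3) = 3 * 6 = 18.
  x4: f(x4) * nu(x4) = 4 * 6 = 24.
Summing: mu(A) = 15/2 + 21 + 18 + 24 = 141/2.

141/2


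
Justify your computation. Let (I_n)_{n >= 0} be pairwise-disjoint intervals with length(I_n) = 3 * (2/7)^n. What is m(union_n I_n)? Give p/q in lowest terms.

By countable additivity of the Lebesgue measure on pairwise disjoint measurable sets,
  m(union_{n >= 0} I_n) = sum_{n >= 0} m(I_n) = sum_{n >= 0} a * r^n,
  with a = 3 and r = 2/7.
Since 0 < r = 2/7 < 1, the geometric series converges:
  sum_{n >= 0} a * r^n = a / (1 - r).
  = 3 / (1 - 2/7)
  = 3 / (5/7)
  = 21/5.

21/5


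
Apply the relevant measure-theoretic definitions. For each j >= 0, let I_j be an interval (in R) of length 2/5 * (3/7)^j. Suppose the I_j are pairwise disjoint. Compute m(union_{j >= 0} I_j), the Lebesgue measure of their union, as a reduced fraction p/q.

By countable additivity of the Lebesgue measure on pairwise disjoint measurable sets,
  m(union_{j >= 0} I_j) = sum_{j >= 0} m(I_j) = sum_{j >= 0} a * r^j,
  with a = 2/5 and r = 3/7.
Since 0 < r = 3/7 < 1, the geometric series converges:
  sum_{j >= 0} a * r^j = a / (1 - r).
  = 2/5 / (1 - 3/7)
  = 2/5 / (4/7)
  = 7/10.

7/10


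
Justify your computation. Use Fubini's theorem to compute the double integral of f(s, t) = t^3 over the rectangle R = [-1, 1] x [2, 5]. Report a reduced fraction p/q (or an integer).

f(s, t) is a tensor product of a function of s and a function of t, and both factors are bounded continuous (hence Lebesgue integrable) on the rectangle, so Fubini's theorem applies:
  integral_R f d(m x m) = (integral_a1^b1 1 ds) * (integral_a2^b2 t^3 dt).
Inner integral in s: integral_{-1}^{1} 1 ds = (1^1 - (-1)^1)/1
  = 2.
Inner integral in t: integral_{2}^{5} t^3 dt = (5^4 - 2^4)/4
  = 609/4.
Product: (2) * (609/4) = 609/2.

609/2


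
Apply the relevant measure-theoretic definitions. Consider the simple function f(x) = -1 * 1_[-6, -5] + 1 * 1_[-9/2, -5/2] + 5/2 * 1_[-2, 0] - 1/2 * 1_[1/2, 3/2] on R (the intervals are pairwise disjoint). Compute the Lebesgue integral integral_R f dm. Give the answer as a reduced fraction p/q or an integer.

For a simple function f = sum_i c_i * 1_{A_i} with disjoint A_i,
  integral f dm = sum_i c_i * m(A_i).
Lengths of the A_i:
  m(A_1) = -5 - (-6) = 1.
  m(A_2) = -5/2 - (-9/2) = 2.
  m(A_3) = 0 - (-2) = 2.
  m(A_4) = 3/2 - 1/2 = 1.
Contributions c_i * m(A_i):
  (-1) * (1) = -1.
  (1) * (2) = 2.
  (5/2) * (2) = 5.
  (-1/2) * (1) = -1/2.
Total: -1 + 2 + 5 - 1/2 = 11/2.

11/2


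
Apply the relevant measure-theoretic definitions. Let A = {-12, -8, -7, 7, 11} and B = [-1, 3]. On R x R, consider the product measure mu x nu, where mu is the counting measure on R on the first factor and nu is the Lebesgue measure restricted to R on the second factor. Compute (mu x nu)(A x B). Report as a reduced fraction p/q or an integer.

For a measurable rectangle A x B, the product measure satisfies
  (mu x nu)(A x B) = mu(A) * nu(B).
  mu(A) = 5.
  nu(B) = 4.
  (mu x nu)(A x B) = 5 * 4 = 20.

20


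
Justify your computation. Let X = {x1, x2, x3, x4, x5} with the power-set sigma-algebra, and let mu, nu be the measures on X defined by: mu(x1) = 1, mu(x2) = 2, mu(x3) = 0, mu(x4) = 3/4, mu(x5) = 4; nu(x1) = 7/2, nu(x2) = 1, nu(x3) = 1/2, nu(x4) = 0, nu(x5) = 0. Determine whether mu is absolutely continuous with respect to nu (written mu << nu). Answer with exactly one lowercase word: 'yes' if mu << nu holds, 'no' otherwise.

mu << nu means: every nu-null measurable set is also mu-null; equivalently, for every atom x, if nu({x}) = 0 then mu({x}) = 0.
Checking each atom:
  x1: nu = 7/2 > 0 -> no constraint.
  x2: nu = 1 > 0 -> no constraint.
  x3: nu = 1/2 > 0 -> no constraint.
  x4: nu = 0, mu = 3/4 > 0 -> violates mu << nu.
  x5: nu = 0, mu = 4 > 0 -> violates mu << nu.
The atom(s) x4, x5 violate the condition (nu = 0 but mu > 0). Therefore mu is NOT absolutely continuous w.r.t. nu.

no


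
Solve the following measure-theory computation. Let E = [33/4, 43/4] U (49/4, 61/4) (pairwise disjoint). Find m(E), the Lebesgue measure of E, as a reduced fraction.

For pairwise disjoint intervals, m(union_i I_i) = sum_i m(I_i),
and m is invariant under swapping open/closed endpoints (single points have measure 0).
So m(E) = sum_i (b_i - a_i).
  I_1 has length 43/4 - 33/4 = 5/2.
  I_2 has length 61/4 - 49/4 = 3.
Summing:
  m(E) = 5/2 + 3 = 11/2.

11/2


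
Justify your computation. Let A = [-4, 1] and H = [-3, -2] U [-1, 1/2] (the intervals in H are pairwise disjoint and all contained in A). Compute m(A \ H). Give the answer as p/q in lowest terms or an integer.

The ambient interval has length m(A) = 1 - (-4) = 5.
Since the holes are disjoint and sit inside A, by finite additivity
  m(H) = sum_i (b_i - a_i), and m(A \ H) = m(A) - m(H).
Computing the hole measures:
  m(H_1) = -2 - (-3) = 1.
  m(H_2) = 1/2 - (-1) = 3/2.
Summed: m(H) = 1 + 3/2 = 5/2.
So m(A \ H) = 5 - 5/2 = 5/2.

5/2


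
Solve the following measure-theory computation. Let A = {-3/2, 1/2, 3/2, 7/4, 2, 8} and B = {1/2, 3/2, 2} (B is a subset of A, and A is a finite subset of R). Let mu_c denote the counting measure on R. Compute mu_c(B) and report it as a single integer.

Counting measure assigns mu_c(E) = |E| (number of elements) when E is finite.
B has 3 element(s), so mu_c(B) = 3.

3


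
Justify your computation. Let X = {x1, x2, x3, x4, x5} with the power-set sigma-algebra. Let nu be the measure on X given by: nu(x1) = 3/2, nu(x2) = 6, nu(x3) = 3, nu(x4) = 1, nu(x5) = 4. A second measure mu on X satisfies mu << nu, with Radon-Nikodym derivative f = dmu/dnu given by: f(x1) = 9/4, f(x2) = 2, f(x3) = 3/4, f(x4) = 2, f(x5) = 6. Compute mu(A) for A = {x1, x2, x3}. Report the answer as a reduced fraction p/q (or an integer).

By the defining property of the Radon-Nikodym derivative, for every measurable set A,
  mu(A) = integral_A f dnu.
Since nu is a discrete measure concentrated on the atoms of X, the integral over A reduces to the sum
  mu(A) = sum_{x in A} f(x) * nu({x}).
Computing each term:
  x1: f(x1) * nu(x1) = 9/4 * 3/2 = 27/8.
  x2: f(x2) * nu(x2) = 2 * 6 = 12.
  x3: f(x3) * nu(x3) = 3/4 * 3 = 9/4.
Summing: mu(A) = 27/8 + 12 + 9/4 = 141/8.

141/8


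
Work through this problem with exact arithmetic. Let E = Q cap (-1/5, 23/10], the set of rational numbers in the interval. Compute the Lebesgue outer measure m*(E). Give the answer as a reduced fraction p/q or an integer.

E = Q cap (-1/5, 23/10] is a subset of Q, which is countable. Enumerate Q = {q_1, q_2, ...}; for any eps > 0, cover q_k by the open interval (q_k - eps/2^(k+1), q_k + eps/2^(k+1)), of length eps/2^k. The total cover length is sum_{k>=1} eps/2^k = eps. Hence m*(E) <= m*(Q) <= eps for every eps > 0, and since outer measure is non-negative, m*(E) = 0.

0


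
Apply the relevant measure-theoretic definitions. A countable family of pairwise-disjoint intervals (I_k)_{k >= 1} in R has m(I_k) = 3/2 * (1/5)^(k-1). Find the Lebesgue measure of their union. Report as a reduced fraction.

By countable additivity of the Lebesgue measure on pairwise disjoint measurable sets,
  m(union_{k >= 1} I_k) = sum_{k >= 1} m(I_k) = sum_{k >= 1} a * r^(k-1),
  with a = 3/2 and r = 1/5.
Since 0 < r = 1/5 < 1, the geometric series converges:
  sum_{k >= 1} a * r^(k-1) = a / (1 - r).
  = 3/2 / (1 - 1/5)
  = 3/2 / (4/5)
  = 15/8.

15/8


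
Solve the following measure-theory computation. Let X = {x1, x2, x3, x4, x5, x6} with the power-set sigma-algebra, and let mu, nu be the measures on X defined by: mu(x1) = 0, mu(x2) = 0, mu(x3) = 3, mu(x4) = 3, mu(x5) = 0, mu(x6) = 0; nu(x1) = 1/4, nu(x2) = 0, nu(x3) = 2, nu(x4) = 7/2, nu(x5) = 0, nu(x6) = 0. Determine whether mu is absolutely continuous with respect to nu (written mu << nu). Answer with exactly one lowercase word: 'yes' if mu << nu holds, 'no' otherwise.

mu << nu means: every nu-null measurable set is also mu-null; equivalently, for every atom x, if nu({x}) = 0 then mu({x}) = 0.
Checking each atom:
  x1: nu = 1/4 > 0 -> no constraint.
  x2: nu = 0, mu = 0 -> consistent with mu << nu.
  x3: nu = 2 > 0 -> no constraint.
  x4: nu = 7/2 > 0 -> no constraint.
  x5: nu = 0, mu = 0 -> consistent with mu << nu.
  x6: nu = 0, mu = 0 -> consistent with mu << nu.
No atom violates the condition. Therefore mu << nu.

yes


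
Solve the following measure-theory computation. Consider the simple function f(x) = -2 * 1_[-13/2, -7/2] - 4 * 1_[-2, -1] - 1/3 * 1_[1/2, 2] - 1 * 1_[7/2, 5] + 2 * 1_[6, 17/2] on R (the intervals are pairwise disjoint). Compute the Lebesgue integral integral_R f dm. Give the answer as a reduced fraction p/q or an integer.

For a simple function f = sum_i c_i * 1_{A_i} with disjoint A_i,
  integral f dm = sum_i c_i * m(A_i).
Lengths of the A_i:
  m(A_1) = -7/2 - (-13/2) = 3.
  m(A_2) = -1 - (-2) = 1.
  m(A_3) = 2 - 1/2 = 3/2.
  m(A_4) = 5 - 7/2 = 3/2.
  m(A_5) = 17/2 - 6 = 5/2.
Contributions c_i * m(A_i):
  (-2) * (3) = -6.
  (-4) * (1) = -4.
  (-1/3) * (3/2) = -1/2.
  (-1) * (3/2) = -3/2.
  (2) * (5/2) = 5.
Total: -6 - 4 - 1/2 - 3/2 + 5 = -7.

-7


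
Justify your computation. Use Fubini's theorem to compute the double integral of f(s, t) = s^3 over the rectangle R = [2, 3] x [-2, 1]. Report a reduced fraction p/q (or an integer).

f(s, t) is a tensor product of a function of s and a function of t, and both factors are bounded continuous (hence Lebesgue integrable) on the rectangle, so Fubini's theorem applies:
  integral_R f d(m x m) = (integral_a1^b1 s^3 ds) * (integral_a2^b2 1 dt).
Inner integral in s: integral_{2}^{3} s^3 ds = (3^4 - 2^4)/4
  = 65/4.
Inner integral in t: integral_{-2}^{1} 1 dt = (1^1 - (-2)^1)/1
  = 3.
Product: (65/4) * (3) = 195/4.

195/4


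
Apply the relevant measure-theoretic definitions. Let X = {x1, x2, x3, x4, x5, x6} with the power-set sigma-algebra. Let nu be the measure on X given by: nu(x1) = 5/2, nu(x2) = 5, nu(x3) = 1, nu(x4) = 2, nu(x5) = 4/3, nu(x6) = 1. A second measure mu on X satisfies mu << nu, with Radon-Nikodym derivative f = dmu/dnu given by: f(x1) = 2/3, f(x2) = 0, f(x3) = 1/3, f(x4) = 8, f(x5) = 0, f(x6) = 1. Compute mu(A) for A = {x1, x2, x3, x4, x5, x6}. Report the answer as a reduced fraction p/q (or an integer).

By the defining property of the Radon-Nikodym derivative, for every measurable set A,
  mu(A) = integral_A f dnu.
Since nu is a discrete measure concentrated on the atoms of X, the integral over A reduces to the sum
  mu(A) = sum_{x in A} f(x) * nu({x}).
Computing each term:
  x1: f(x1) * nu(x1) = 2/3 * 5/2 = 5/3.
  x2: f(x2) * nu(x2) = 0 * 5 = 0.
  x3: f(x3) * nu(x3) = 1/3 * 1 = 1/3.
  x4: f(x4) * nu(x4) = 8 * 2 = 16.
  x5: f(x5) * nu(x5) = 0 * 4/3 = 0.
  x6: f(x6) * nu(x6) = 1 * 1 = 1.
Summing: mu(A) = 5/3 + 0 + 1/3 + 16 + 0 + 1 = 19.

19


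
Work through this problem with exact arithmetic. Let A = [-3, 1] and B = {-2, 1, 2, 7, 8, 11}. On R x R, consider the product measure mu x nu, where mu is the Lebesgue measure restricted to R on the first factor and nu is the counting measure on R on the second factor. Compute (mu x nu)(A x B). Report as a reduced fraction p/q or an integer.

For a measurable rectangle A x B, the product measure satisfies
  (mu x nu)(A x B) = mu(A) * nu(B).
  mu(A) = 4.
  nu(B) = 6.
  (mu x nu)(A x B) = 4 * 6 = 24.

24


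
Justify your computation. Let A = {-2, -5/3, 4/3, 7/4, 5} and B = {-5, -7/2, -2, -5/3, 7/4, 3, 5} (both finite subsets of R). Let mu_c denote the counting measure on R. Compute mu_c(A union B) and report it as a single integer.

Counting measure on a finite set equals cardinality. By inclusion-exclusion, |A union B| = |A| + |B| - |A cap B|.
|A| = 5, |B| = 7, |A cap B| = 4.
So mu_c(A union B) = 5 + 7 - 4 = 8.

8


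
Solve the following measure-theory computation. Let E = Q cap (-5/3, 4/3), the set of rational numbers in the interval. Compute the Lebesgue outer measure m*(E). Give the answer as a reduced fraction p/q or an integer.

Q cap (-5/3, 4/3) is countable; list its elements as q_1, q_2, ... . Fix eps > 0 and cover the k-th point by an interval of length eps * 2^(-k). The cover has total length eps * sum_{k>=1} 2^(-k) = eps, so by definition of outer measure m*(Q cap (-5/3, 4/3)) <= eps. Since eps was arbitrary and m* >= 0, the outer measure is 0.

0


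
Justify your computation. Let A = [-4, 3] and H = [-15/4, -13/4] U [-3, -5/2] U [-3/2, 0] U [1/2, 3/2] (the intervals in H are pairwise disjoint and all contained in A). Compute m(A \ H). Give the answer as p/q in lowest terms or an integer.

The ambient interval has length m(A) = 3 - (-4) = 7.
Since the holes are disjoint and sit inside A, by finite additivity
  m(H) = sum_i (b_i - a_i), and m(A \ H) = m(A) - m(H).
Computing the hole measures:
  m(H_1) = -13/4 - (-15/4) = 1/2.
  m(H_2) = -5/2 - (-3) = 1/2.
  m(H_3) = 0 - (-3/2) = 3/2.
  m(H_4) = 3/2 - 1/2 = 1.
Summed: m(H) = 1/2 + 1/2 + 3/2 + 1 = 7/2.
So m(A \ H) = 7 - 7/2 = 7/2.

7/2


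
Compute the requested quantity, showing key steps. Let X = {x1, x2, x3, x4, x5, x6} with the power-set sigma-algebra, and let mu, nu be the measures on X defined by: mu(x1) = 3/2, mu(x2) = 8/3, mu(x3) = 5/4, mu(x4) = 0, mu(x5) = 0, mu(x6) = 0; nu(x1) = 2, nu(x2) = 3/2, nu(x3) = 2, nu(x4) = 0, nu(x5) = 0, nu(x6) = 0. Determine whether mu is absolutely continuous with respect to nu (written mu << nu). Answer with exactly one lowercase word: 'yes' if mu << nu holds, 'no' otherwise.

mu << nu means: every nu-null measurable set is also mu-null; equivalently, for every atom x, if nu({x}) = 0 then mu({x}) = 0.
Checking each atom:
  x1: nu = 2 > 0 -> no constraint.
  x2: nu = 3/2 > 0 -> no constraint.
  x3: nu = 2 > 0 -> no constraint.
  x4: nu = 0, mu = 0 -> consistent with mu << nu.
  x5: nu = 0, mu = 0 -> consistent with mu << nu.
  x6: nu = 0, mu = 0 -> consistent with mu << nu.
No atom violates the condition. Therefore mu << nu.

yes


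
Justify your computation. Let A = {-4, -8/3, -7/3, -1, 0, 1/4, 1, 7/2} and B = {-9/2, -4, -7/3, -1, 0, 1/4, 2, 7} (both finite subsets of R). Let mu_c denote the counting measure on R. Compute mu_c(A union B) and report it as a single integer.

Counting measure on a finite set equals cardinality. By inclusion-exclusion, |A union B| = |A| + |B| - |A cap B|.
|A| = 8, |B| = 8, |A cap B| = 5.
So mu_c(A union B) = 8 + 8 - 5 = 11.

11


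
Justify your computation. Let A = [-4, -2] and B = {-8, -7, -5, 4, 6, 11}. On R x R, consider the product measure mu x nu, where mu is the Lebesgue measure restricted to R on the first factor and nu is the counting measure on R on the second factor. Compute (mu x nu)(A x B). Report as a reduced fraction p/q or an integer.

For a measurable rectangle A x B, the product measure satisfies
  (mu x nu)(A x B) = mu(A) * nu(B).
  mu(A) = 2.
  nu(B) = 6.
  (mu x nu)(A x B) = 2 * 6 = 12.

12


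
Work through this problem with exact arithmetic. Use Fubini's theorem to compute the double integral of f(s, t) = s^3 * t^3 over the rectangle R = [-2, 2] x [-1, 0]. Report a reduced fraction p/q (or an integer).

f(s, t) is a tensor product of a function of s and a function of t, and both factors are bounded continuous (hence Lebesgue integrable) on the rectangle, so Fubini's theorem applies:
  integral_R f d(m x m) = (integral_a1^b1 s^3 ds) * (integral_a2^b2 t^3 dt).
Inner integral in s: integral_{-2}^{2} s^3 ds = (2^4 - (-2)^4)/4
  = 0.
Inner integral in t: integral_{-1}^{0} t^3 dt = (0^4 - (-1)^4)/4
  = -1/4.
Product: (0) * (-1/4) = 0.

0


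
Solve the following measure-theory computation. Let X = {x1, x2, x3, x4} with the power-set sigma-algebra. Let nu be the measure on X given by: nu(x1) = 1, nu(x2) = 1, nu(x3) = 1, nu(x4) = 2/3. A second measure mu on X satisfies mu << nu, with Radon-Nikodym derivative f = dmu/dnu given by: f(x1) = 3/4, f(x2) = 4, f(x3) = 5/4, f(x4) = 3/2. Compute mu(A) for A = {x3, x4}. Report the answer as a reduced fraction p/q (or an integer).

By the defining property of the Radon-Nikodym derivative, for every measurable set A,
  mu(A) = integral_A f dnu.
Since nu is a discrete measure concentrated on the atoms of X, the integral over A reduces to the sum
  mu(A) = sum_{x in A} f(x) * nu({x}).
Computing each term:
  x3: f(x3) * nu(x3) = 5/4 * 1 = 5/4.
  x4: f(x4) * nu(x4) = 3/2 * 2/3 = 1.
Summing: mu(A) = 5/4 + 1 = 9/4.

9/4


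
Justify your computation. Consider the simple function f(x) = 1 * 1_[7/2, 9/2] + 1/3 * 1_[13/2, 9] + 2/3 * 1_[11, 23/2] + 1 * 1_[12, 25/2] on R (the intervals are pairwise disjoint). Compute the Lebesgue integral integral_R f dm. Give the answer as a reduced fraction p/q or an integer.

For a simple function f = sum_i c_i * 1_{A_i} with disjoint A_i,
  integral f dm = sum_i c_i * m(A_i).
Lengths of the A_i:
  m(A_1) = 9/2 - 7/2 = 1.
  m(A_2) = 9 - 13/2 = 5/2.
  m(A_3) = 23/2 - 11 = 1/2.
  m(A_4) = 25/2 - 12 = 1/2.
Contributions c_i * m(A_i):
  (1) * (1) = 1.
  (1/3) * (5/2) = 5/6.
  (2/3) * (1/2) = 1/3.
  (1) * (1/2) = 1/2.
Total: 1 + 5/6 + 1/3 + 1/2 = 8/3.

8/3


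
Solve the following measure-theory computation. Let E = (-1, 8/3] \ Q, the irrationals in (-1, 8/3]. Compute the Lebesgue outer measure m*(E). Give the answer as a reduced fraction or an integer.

The interval I = (-1, 8/3] has m(I) = 8/3 - (-1) = 11/3 (endpoints are measure-zero, so open/closed/half-open agree). Write I = (I cap Q) u (I \ Q). The rationals in I are countable, so m*(I cap Q) = 0 (cover each rational by intervals whose total length is arbitrarily small). By countable subadditivity m*(I) <= m*(I cap Q) + m*(I \ Q), hence m*(I \ Q) >= m(I) = 11/3. The reverse inequality m*(I \ Q) <= m*(I) = 11/3 is trivial since (I \ Q) is a subset of I. Therefore m*(I \ Q) = 11/3.

11/3


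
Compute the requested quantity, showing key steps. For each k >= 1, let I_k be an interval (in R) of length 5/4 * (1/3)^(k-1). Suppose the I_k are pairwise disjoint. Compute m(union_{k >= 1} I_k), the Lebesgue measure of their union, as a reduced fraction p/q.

By countable additivity of the Lebesgue measure on pairwise disjoint measurable sets,
  m(union_{k >= 1} I_k) = sum_{k >= 1} m(I_k) = sum_{k >= 1} a * r^(k-1),
  with a = 5/4 and r = 1/3.
Since 0 < r = 1/3 < 1, the geometric series converges:
  sum_{k >= 1} a * r^(k-1) = a / (1 - r).
  = 5/4 / (1 - 1/3)
  = 5/4 / (2/3)
  = 15/8.

15/8


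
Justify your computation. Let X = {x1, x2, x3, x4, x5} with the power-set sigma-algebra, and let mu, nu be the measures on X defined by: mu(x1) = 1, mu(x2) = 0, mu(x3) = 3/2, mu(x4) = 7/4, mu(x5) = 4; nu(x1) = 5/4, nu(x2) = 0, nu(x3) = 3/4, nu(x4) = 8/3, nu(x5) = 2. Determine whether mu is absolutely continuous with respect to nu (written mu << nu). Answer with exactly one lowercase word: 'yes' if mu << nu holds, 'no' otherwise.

mu << nu means: every nu-null measurable set is also mu-null; equivalently, for every atom x, if nu({x}) = 0 then mu({x}) = 0.
Checking each atom:
  x1: nu = 5/4 > 0 -> no constraint.
  x2: nu = 0, mu = 0 -> consistent with mu << nu.
  x3: nu = 3/4 > 0 -> no constraint.
  x4: nu = 8/3 > 0 -> no constraint.
  x5: nu = 2 > 0 -> no constraint.
No atom violates the condition. Therefore mu << nu.

yes


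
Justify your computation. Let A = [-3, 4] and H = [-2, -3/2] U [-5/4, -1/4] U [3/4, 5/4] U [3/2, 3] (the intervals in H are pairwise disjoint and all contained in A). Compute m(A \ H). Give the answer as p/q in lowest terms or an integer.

The ambient interval has length m(A) = 4 - (-3) = 7.
Since the holes are disjoint and sit inside A, by finite additivity
  m(H) = sum_i (b_i - a_i), and m(A \ H) = m(A) - m(H).
Computing the hole measures:
  m(H_1) = -3/2 - (-2) = 1/2.
  m(H_2) = -1/4 - (-5/4) = 1.
  m(H_3) = 5/4 - 3/4 = 1/2.
  m(H_4) = 3 - 3/2 = 3/2.
Summed: m(H) = 1/2 + 1 + 1/2 + 3/2 = 7/2.
So m(A \ H) = 7 - 7/2 = 7/2.

7/2


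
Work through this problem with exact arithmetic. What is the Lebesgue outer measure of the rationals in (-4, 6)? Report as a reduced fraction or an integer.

E = Q cap (-4, 6) is a subset of Q, which is countable. Enumerate Q = {q_1, q_2, ...}; for any eps > 0, cover q_k by the open interval (q_k - eps/2^(k+1), q_k + eps/2^(k+1)), of length eps/2^k. The total cover length is sum_{k>=1} eps/2^k = eps. Hence m*(E) <= m*(Q) <= eps for every eps > 0, and since outer measure is non-negative, m*(E) = 0.

0


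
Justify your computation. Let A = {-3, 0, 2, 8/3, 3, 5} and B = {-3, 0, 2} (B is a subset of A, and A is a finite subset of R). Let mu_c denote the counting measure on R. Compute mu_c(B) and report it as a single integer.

Counting measure assigns mu_c(E) = |E| (number of elements) when E is finite.
B has 3 element(s), so mu_c(B) = 3.

3


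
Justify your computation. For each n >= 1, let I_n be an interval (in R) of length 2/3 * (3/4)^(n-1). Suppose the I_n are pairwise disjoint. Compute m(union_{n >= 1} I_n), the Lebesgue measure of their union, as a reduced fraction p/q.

By countable additivity of the Lebesgue measure on pairwise disjoint measurable sets,
  m(union_{n >= 1} I_n) = sum_{n >= 1} m(I_n) = sum_{n >= 1} a * r^(n-1),
  with a = 2/3 and r = 3/4.
Since 0 < r = 3/4 < 1, the geometric series converges:
  sum_{n >= 1} a * r^(n-1) = a / (1 - r).
  = 2/3 / (1 - 3/4)
  = 2/3 / (1/4)
  = 8/3.

8/3


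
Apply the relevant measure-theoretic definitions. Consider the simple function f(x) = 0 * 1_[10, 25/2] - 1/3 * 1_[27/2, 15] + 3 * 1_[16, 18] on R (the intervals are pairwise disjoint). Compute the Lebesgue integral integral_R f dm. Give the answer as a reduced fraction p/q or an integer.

For a simple function f = sum_i c_i * 1_{A_i} with disjoint A_i,
  integral f dm = sum_i c_i * m(A_i).
Lengths of the A_i:
  m(A_1) = 25/2 - 10 = 5/2.
  m(A_2) = 15 - 27/2 = 3/2.
  m(A_3) = 18 - 16 = 2.
Contributions c_i * m(A_i):
  (0) * (5/2) = 0.
  (-1/3) * (3/2) = -1/2.
  (3) * (2) = 6.
Total: 0 - 1/2 + 6 = 11/2.

11/2


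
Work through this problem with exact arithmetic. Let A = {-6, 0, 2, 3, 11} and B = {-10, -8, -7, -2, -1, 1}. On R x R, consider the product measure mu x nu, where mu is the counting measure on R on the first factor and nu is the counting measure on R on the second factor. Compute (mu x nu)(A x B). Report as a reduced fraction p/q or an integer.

For a measurable rectangle A x B, the product measure satisfies
  (mu x nu)(A x B) = mu(A) * nu(B).
  mu(A) = 5.
  nu(B) = 6.
  (mu x nu)(A x B) = 5 * 6 = 30.

30


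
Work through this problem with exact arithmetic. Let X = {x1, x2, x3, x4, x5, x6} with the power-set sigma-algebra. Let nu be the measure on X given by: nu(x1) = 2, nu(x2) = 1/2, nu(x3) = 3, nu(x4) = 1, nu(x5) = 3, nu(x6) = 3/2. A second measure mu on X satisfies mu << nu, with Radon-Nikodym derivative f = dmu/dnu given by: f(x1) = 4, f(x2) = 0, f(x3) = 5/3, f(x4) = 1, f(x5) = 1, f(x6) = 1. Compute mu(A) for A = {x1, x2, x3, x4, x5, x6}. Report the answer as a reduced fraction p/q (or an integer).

By the defining property of the Radon-Nikodym derivative, for every measurable set A,
  mu(A) = integral_A f dnu.
Since nu is a discrete measure concentrated on the atoms of X, the integral over A reduces to the sum
  mu(A) = sum_{x in A} f(x) * nu({x}).
Computing each term:
  x1: f(x1) * nu(x1) = 4 * 2 = 8.
  x2: f(x2) * nu(x2) = 0 * 1/2 = 0.
  x3: f(x3) * nu(x3) = 5/3 * 3 = 5.
  x4: f(x4) * nu(x4) = 1 * 1 = 1.
  x5: f(x5) * nu(x5) = 1 * 3 = 3.
  x6: f(x6) * nu(x6) = 1 * 3/2 = 3/2.
Summing: mu(A) = 8 + 0 + 5 + 1 + 3 + 3/2 = 37/2.

37/2


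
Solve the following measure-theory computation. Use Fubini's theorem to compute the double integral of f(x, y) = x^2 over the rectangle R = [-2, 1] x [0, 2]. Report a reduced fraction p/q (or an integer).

f(x, y) is a tensor product of a function of x and a function of y, and both factors are bounded continuous (hence Lebesgue integrable) on the rectangle, so Fubini's theorem applies:
  integral_R f d(m x m) = (integral_a1^b1 x^2 dx) * (integral_a2^b2 1 dy).
Inner integral in x: integral_{-2}^{1} x^2 dx = (1^3 - (-2)^3)/3
  = 3.
Inner integral in y: integral_{0}^{2} 1 dy = (2^1 - 0^1)/1
  = 2.
Product: (3) * (2) = 6.

6
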